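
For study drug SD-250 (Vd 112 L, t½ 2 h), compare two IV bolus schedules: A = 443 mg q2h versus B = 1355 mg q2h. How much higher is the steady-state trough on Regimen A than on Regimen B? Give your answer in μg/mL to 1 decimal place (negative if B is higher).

Regimen A: f = (1/2)^(2/2) ≈ 0.5000; Cmin,ss = (443/112)·f/(1−f) ≈ 3.955 μg/mL.
Regimen B: f = (1/2)^(2/2) ≈ 0.5000; Cmin,ss = (1355/112)·f/(1−f) ≈ 12.098 μg/mL.
Difference ≈ 3.955 − 12.098 ≈ -8.143 μg/mL.

-8.1 μg/mL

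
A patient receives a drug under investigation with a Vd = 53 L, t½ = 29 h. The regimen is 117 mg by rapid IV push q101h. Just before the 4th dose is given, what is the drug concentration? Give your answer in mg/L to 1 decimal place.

f = (1/2)^(τ/t½) = (1/2)^(101/29) ≈ 0.0895.
C₀ = D/Vd = 117/53 ≈ 2.208 mg/L.
Before the 4th dose, 3 doses have been given. Superposition: Cmin = C₀·(f + f² + … + f^3).
≈ 2.208 × (0.0895 + 0.0080 + 0.0007) ≈ 2.208 × 0.0982 ≈ 0.217 mg/L.

0.2 mg/L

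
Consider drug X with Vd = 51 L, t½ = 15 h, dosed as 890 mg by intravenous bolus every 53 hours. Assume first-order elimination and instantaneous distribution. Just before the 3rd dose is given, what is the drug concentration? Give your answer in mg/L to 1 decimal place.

f = (1/2)^(τ/t½) = (1/2)^(53/15) ≈ 0.0864.
C₀ = D/Vd = 890/51 ≈ 17.451 mg/L.
Before the 3rd dose, 2 doses have been given. Superposition: Cmin = C₀·(f + f²).
≈ 17.451 × (0.0864 + 0.0075) ≈ 17.451 × 0.0939 ≈ 1.639 mg/L.

1.6 mg/L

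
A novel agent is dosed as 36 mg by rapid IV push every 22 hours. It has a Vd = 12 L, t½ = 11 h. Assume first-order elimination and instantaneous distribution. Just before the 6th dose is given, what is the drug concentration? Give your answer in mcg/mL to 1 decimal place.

f = (1/2)^(τ/t½) = (1/2)^(22/11) ≈ 0.2500.
C₀ = D/Vd = 36/12 ≈ 3.000 mcg/mL.
Before the 6th dose, 5 doses have been given. Superposition: Cmin = C₀·(f + f² + … + f^5).
≈ 3.000 × (0.2500 + 0.0625 + 0.0156 + 0.0039 + 0.0010) ≈ 3.000 × 0.3330 ≈ 0.999 mcg/mL.

1.0 mcg/mL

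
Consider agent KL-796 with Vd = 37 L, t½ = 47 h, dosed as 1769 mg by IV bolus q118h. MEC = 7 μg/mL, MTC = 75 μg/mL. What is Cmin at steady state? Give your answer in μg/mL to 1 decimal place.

k = ln2/t½ = ln2/47 ≈ 0.014748 h⁻¹; fraction remaining f = e^(−kτ) = e^(−0.014748×118) ≈ 0.1755.
Each bolus raises the concentration by D/Vd = 1769/37 ≈ 47.811 μg/mL.
Steady-state trough Cmin,ss = C₀·f/(1−f) ≈ 47.811 × 0.1755/0.8245 ≈ 10.177 μg/mL.
Trough 10.2 μg/mL vs MEC 7 μg/mL: adequate.

10.2 μg/mL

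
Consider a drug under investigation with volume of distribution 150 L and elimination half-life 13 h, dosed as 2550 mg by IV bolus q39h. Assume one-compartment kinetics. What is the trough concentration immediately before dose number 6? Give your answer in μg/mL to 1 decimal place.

2.4 μg/mL

f = (1/2)^(τ/t½) = (1/2)^(39/13) ≈ 0.1250.
C₀ = D/Vd = 2550/150 ≈ 17.000 μg/mL.
Before the 6th dose, 5 doses have been given. Superposition: Cmin = C₀·(f + f² + … + f^5).
≈ 17.000 × (0.1250 + 0.0156 + 0.0020 + 0.0002 + 0.0000) ≈ 17.000 × 0.1428 ≈ 2.428 μg/mL.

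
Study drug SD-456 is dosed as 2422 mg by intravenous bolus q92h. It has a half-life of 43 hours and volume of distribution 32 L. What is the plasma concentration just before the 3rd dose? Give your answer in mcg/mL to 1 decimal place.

f = (1/2)^(τ/t½) = (1/2)^(92/43) ≈ 0.2270.
C₀ = D/Vd = 2422/32 ≈ 75.688 mcg/mL.
Before the 3rd dose, 2 doses have been given. Superposition: Cmin = C₀·(f + f²).
≈ 75.688 × (0.2270 + 0.0515) ≈ 75.688 × 0.2785 ≈ 21.079 mcg/mL.

21.1 mcg/mL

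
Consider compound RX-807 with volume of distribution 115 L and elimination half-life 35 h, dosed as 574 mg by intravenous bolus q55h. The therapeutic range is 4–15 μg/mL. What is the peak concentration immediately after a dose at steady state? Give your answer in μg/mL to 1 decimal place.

7.5 μg/mL

τ/t½ = 55/35 ≈ 1.5714, so fraction remaining f = (1/2)^(55/35) ≈ 0.3365.
Accumulation ratio R = 1/(1 − f) ≈ 1/0.6635 ≈ 1.5072.
Each bolus raises the concentration by D/Vd = 574/115 ≈ 4.991 μg/mL.
Steady-state peak Cmax,ss = C₀·R ≈ 4.991 × 1.5072 ≈ 7.522 μg/mL.
Peak 7.5 μg/mL vs MTC 15 μg/mL: below toxic threshold.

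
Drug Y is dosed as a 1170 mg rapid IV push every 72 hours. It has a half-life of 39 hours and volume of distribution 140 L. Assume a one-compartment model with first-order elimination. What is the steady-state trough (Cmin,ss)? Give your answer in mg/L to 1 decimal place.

3.2 mg/L

τ/t½ = 72/39 ≈ 1.8462, so fraction remaining f = (1/2)^(72/39) ≈ 0.2781.
Accumulation ratio R = 1/(1 − f) ≈ 1/0.7219 ≈ 1.3852.
Each bolus raises the concentration by D/Vd = 1170/140 ≈ 8.357 mg/L.
Cmax,ss = C₀/(1 − f) ≈ 8.357/0.7219 ≈ 11.576 mg/L.
Steady-state trough Cmin,ss = Cmax,ss·f ≈ 11.576 × 0.2781 ≈ 3.219 mg/L.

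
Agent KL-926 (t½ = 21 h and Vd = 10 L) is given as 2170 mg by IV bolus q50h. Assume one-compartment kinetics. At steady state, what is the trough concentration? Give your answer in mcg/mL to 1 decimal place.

51.6 mcg/mL

k = ln2/t½ = ln2/21 ≈ 0.033007 h⁻¹; fraction remaining f = e^(−kτ) = e^(−0.033007×50) ≈ 0.1920.
Accumulation ratio R = 1/(1 − f) ≈ 1/0.8080 ≈ 1.2376.
Single-dose peak C₀ = D/Vd = 2170/10 ≈ 217.000 mcg/mL.
Steady-state peak Cmax,ss = C₀·R ≈ 217.000 × 1.2376 ≈ 268.559 mcg/mL.
One interval later, Cmin,ss = Cmax,ss·e^(−kτ) ≈ 268.559 × 0.1920 ≈ 51.563 mcg/mL.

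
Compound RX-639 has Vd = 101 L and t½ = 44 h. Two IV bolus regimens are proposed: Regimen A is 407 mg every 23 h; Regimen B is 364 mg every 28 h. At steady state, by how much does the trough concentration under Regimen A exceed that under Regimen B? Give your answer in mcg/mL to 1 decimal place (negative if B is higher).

2.7 mcg/mL

Regimen A: f = (1/2)^(23/44) ≈ 0.6961; Cmin,ss = (407/101)·f/(1−f) ≈ 9.230 mcg/mL.
Regimen B: f = (1/2)^(28/44) ≈ 0.6433; Cmin,ss = (364/101)·f/(1−f) ≈ 6.500 mcg/mL.
Difference ≈ 9.230 − 6.500 ≈ 2.730 mcg/mL.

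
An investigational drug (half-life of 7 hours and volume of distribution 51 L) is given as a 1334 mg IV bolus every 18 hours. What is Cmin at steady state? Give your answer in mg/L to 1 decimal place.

k = ln2/t½ = ln2/7 ≈ 0.099021 h⁻¹; fraction remaining f = e^(−kτ) = e^(−0.099021×18) ≈ 0.1682.
Accumulation ratio R = 1/(1 − f) ≈ 1/0.8318 ≈ 1.2022.
Each bolus raises the concentration by D/Vd = 1334/51 ≈ 26.157 mg/L.
Cmax,ss = C₀/(1 − f) ≈ 26.157/0.8318 ≈ 31.446 mg/L.
One interval later, Cmin,ss = Cmax,ss·e^(−kτ) ≈ 31.446 × 0.1682 ≈ 5.289 mg/L.

5.3 mg/L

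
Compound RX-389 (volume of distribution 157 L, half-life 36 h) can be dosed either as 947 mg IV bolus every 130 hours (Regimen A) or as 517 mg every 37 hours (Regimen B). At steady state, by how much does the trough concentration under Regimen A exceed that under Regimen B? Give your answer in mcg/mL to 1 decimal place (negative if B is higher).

-2.6 mcg/mL

Regimen A: f = (1/2)^(130/36) ≈ 0.0818; Cmin,ss = (947/157)·f/(1−f) ≈ 0.537 mcg/mL.
Regimen B: f = (1/2)^(37/36) ≈ 0.4905; Cmin,ss = (517/157)·f/(1−f) ≈ 3.170 mcg/mL.
Difference ≈ 0.537 − 3.170 ≈ -2.633 mcg/mL.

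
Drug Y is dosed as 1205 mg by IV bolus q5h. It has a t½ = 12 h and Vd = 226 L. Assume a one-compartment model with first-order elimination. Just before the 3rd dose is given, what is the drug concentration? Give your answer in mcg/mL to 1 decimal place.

f = (1/2)^(τ/t½) = (1/2)^(5/12) ≈ 0.7492.
C₀ = D/Vd = 1205/226 ≈ 5.332 mcg/mL.
Before the 3rd dose, 2 doses have been given. Superposition: Cmin = C₀·(f + f²).
≈ 5.332 × (0.7492 + 0.5613) ≈ 5.332 × 1.3105 ≈ 6.988 mcg/mL.

7.0 mcg/mL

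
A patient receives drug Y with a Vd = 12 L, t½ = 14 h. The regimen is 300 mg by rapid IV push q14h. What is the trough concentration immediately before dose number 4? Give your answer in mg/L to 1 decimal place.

f = (1/2)^(τ/t½) = (1/2)^(14/14) ≈ 0.5000.
C₀ = D/Vd = 300/12 ≈ 25.000 mg/L.
Before the 4th dose, 3 doses have been given. Superposition: Cmin = C₀·(f + f² + … + f^3).
≈ 25.000 × (0.5000 + 0.2500 + 0.1250) ≈ 25.000 × 0.8750 ≈ 21.875 mg/L.

21.9 mg/L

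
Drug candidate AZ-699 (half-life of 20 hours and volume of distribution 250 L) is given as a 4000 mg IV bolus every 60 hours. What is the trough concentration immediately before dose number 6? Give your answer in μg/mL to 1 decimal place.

2.3 μg/mL

f = (1/2)^(τ/t½) = (1/2)^(60/20) ≈ 0.1250.
C₀ = D/Vd = 4000/250 ≈ 16.000 μg/mL.
Before the 6th dose, 5 doses have been given. Superposition: Cmin = C₀·(f + f² + … + f^5).
≈ 16.000 × (0.1250 + 0.0156 + 0.0020 + 0.0002 + 0.0000) ≈ 16.000 × 0.1428 ≈ 2.285 μg/mL.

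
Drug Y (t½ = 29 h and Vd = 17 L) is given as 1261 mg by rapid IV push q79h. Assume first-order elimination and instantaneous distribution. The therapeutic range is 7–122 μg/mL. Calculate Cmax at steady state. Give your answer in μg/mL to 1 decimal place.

Over one 79-h interval, 79/29 ≈ 2.7241 half-lives elapse, leaving f ≈ 0.1513 of each dose.
Accumulation ratio R = 1/(1 − f) ≈ 1/0.8487 ≈ 1.1783.
Each bolus raises the concentration by D/Vd = 1261/17 ≈ 74.176 μg/mL.
Steady-state peak Cmax,ss = C₀·R ≈ 74.176 × 1.1783 ≈ 87.402 μg/mL.
Peak 87.4 μg/mL vs MTC 122 μg/mL: below toxic threshold.

87.4 μg/mL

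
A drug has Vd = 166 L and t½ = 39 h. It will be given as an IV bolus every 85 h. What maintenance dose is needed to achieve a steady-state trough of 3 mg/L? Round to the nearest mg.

1758 mg

τ/t½ = 85/39 ≈ 2.1795, so f = (1/2)^(85/39) ≈ 0.220754.
Cmin,ss = (D/Vd)·f/(1−f), so D = Cmin,ss·Vd·(1−f)/f.
D = 3 × 166 × (1−f)/f ≈ 3 × 166 × 3.52993 ≈ 1757.91 mg.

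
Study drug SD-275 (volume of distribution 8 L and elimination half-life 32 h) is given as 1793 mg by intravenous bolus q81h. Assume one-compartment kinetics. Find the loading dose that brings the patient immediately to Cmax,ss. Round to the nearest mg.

f = (1/2)^(81/32) ≈ 0.172989; accumulation ratio R = 1/(1−f) ≈ 1.20917.
Loading dose to hit Cmax,ss on first dose: D_load = D_maint·R ≈ 1793 × 1.20917 ≈ 2168.04 mg.

2168 mg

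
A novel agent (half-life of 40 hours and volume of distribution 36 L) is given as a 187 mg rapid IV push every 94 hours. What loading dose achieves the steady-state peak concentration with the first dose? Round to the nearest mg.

233 mg

f = (1/2)^(94/40) ≈ 0.196146; accumulation ratio R = 1/(1−f) ≈ 1.24401.
Loading dose to hit Cmax,ss on first dose: D_load = D_maint·R ≈ 187 × 1.24401 ≈ 232.63 mg.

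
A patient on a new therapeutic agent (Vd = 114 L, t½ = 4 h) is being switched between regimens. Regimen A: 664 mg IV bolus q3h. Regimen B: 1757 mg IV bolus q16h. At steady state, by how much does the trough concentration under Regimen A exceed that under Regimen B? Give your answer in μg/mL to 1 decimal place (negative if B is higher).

7.5 μg/mL

Regimen A: f = (1/2)^(3/4) ≈ 0.5946; Cmin,ss = (664/114)·f/(1−f) ≈ 8.543 μg/mL.
Regimen B: f = (1/2)^(16/4) ≈ 0.0625; Cmin,ss = (1757/114)·f/(1−f) ≈ 1.027 μg/mL.
Difference ≈ 8.543 − 1.027 ≈ 7.516 μg/mL.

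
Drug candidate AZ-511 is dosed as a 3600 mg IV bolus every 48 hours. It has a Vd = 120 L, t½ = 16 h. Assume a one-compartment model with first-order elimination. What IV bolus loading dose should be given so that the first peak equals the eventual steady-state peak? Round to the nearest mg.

4114 mg

f = (1/2)^(48/16) ≈ 0.125000; accumulation ratio R = 1/(1−f) ≈ 1.14286.
Loading dose to hit Cmax,ss on first dose: D_load = D_maint·R ≈ 3600 × 1.14286 ≈ 4114.30 mg.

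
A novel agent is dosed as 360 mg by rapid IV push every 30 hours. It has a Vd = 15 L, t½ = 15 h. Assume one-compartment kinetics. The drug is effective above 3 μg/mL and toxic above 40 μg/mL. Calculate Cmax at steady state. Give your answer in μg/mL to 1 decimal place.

32.0 μg/mL

τ = 30 h = 2 half-lives, so f = (1/2)^2 = 0.25.
At steady state, R = 1/(1 − 0.25) = 4/3.
Single-dose peak C₀ = D/Vd = 360/15 = 24 μg/mL.
Steady-state peak Cmax,ss = C₀·R = 24 × 4/3 ≈ 32.000 μg/mL.
Peak 32.0 μg/mL vs MTC 40 μg/mL: below toxic threshold.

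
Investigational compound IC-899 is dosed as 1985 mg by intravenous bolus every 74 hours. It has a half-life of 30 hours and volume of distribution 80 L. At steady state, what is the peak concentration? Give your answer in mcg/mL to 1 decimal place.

30.3 mcg/mL

τ/t½ = 74/30 ≈ 2.4667, so fraction remaining f = (1/2)^(74/30) ≈ 0.1809.
Accumulation ratio R = 1/(1 − f) ≈ 1/0.8191 ≈ 1.2209.
Single-dose peak C₀ = D/Vd = 1985/80 ≈ 24.812 mcg/mL.
Cmax,ss = C₀/(1 − f) ≈ 24.812/0.8191 ≈ 30.292 mcg/mL.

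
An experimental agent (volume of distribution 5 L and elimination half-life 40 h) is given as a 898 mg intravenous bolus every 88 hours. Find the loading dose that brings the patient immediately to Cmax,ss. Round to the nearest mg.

1148 mg

f = (1/2)^(88/40) ≈ 0.217638; accumulation ratio R = 1/(1−f) ≈ 1.27818.
Loading dose to hit Cmax,ss on first dose: D_load = D_maint·R ≈ 898 × 1.27818 ≈ 1147.81 mg.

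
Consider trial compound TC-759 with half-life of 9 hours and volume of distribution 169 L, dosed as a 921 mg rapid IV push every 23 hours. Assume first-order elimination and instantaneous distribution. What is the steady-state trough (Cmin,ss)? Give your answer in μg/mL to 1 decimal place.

1.1 μg/mL

Over one 23-h interval, 23/9 ≈ 2.5556 half-lives elapse, leaving f ≈ 0.1701 of each dose.
Single-dose peak C₀ = D/Vd = 921/169 ≈ 5.450 μg/mL.
Steady-state trough Cmin,ss = C₀·f/(1−f) ≈ 5.450 × 0.1701/0.8299 ≈ 1.117 μg/mL.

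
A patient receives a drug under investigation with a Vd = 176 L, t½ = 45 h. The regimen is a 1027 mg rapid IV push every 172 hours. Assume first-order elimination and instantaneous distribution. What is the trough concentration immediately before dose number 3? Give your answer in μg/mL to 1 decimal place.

f = (1/2)^(τ/t½) = (1/2)^(172/45) ≈ 0.0707.
C₀ = D/Vd = 1027/176 ≈ 5.835 μg/mL.
Before the 3rd dose, 2 doses have been given. Superposition: Cmin = C₀·(f + f²).
≈ 5.835 × (0.0707 + 0.0050) ≈ 5.835 × 0.0757 ≈ 0.442 μg/mL.

0.4 μg/mL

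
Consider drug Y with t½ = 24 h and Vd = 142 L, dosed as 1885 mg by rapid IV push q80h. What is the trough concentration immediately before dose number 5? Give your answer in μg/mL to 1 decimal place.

1.5 μg/mL

f = (1/2)^(τ/t½) = (1/2)^(80/24) ≈ 0.0992.
C₀ = D/Vd = 1885/142 ≈ 13.275 μg/mL.
Before the 5th dose, 4 doses have been given. Superposition: Cmin = C₀·(f + f² + … + f^4).
≈ 13.275 × (0.0992 + 0.0098 + 0.0010 + 0.0001) ≈ 13.275 × 0.1101 ≈ 1.462 μg/mL.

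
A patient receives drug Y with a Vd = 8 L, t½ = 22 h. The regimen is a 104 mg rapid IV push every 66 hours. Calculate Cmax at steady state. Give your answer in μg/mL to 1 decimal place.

14.9 μg/mL

τ = 66 h = 3 half-lives, so f = (1/2)^3 = 0.125.
At steady state, R = 1/(1 − 0.125) = 8/7.
Single-dose peak C₀ = D/Vd = 104/8 = 13 μg/mL.
Steady-state peak Cmax,ss = C₀·R = 13 × 8/7 ≈ 14.857 μg/mL.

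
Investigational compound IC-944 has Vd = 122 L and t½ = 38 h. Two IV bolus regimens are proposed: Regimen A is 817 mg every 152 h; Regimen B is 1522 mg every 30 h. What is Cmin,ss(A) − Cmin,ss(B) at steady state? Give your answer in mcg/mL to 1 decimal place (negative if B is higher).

Regimen A: f = (1/2)^(152/38) ≈ 0.0625; Cmin,ss = (817/122)·f/(1−f) ≈ 0.446 mcg/mL.
Regimen B: f = (1/2)^(30/38) ≈ 0.5786; Cmin,ss = (1522/122)·f/(1−f) ≈ 17.129 mcg/mL.
Difference ≈ 0.446 − 17.129 ≈ -16.683 mcg/mL.

-16.7 mcg/mL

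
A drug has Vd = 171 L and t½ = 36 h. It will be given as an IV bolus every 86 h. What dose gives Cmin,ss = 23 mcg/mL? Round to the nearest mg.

16666 mg

τ/t½ = 86/36 ≈ 2.3889, so f = (1/2)^(86/36) ≈ 0.190929.
Cmin,ss = (D/Vd)·f/(1−f), so D = Cmin,ss·Vd·(1−f)/f.
D = 23 × 171 × (1−f)/f ≈ 23 × 171 × 4.23755 ≈ 16666.28 mg.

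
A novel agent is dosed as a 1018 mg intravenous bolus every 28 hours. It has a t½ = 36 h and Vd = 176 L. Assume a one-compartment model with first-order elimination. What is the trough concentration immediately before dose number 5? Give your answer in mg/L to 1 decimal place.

7.2 mg/L

f = (1/2)^(τ/t½) = (1/2)^(28/36) ≈ 0.5833.
C₀ = D/Vd = 1018/176 ≈ 5.784 mg/L.
Before the 5th dose, 4 doses have been given. Superposition: Cmin = C₀·(f + f² + … + f^4).
≈ 5.784 × (0.5833 + 0.3402 + 0.1985 + 0.1158) ≈ 5.784 × 1.2378 ≈ 7.159 mg/L.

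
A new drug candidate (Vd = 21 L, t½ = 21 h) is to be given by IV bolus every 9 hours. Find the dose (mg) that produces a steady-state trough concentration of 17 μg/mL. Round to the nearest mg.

τ/t½ = 9/21 ≈ 0.42857, so f = (1/2)^(9/21) ≈ 0.742997.
Cmin,ss = (D/Vd)·f/(1−f), so D = Cmin,ss·Vd·(1−f)/f.
D = 17 × 21 × (1−f)/f ≈ 17 × 21 × 0.34590 ≈ 123.49 mg.

123 mg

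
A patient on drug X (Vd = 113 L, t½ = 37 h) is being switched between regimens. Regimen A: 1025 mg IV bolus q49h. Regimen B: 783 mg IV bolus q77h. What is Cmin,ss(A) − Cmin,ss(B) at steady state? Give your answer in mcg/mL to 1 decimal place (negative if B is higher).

3.9 mcg/mL

Regimen A: f = (1/2)^(49/37) ≈ 0.3993; Cmin,ss = (1025/113)·f/(1−f) ≈ 6.030 mcg/mL.
Regimen B: f = (1/2)^(77/37) ≈ 0.2363; Cmin,ss = (783/113)·f/(1−f) ≈ 2.144 mcg/mL.
Difference ≈ 6.030 − 2.144 ≈ 3.886 mcg/mL.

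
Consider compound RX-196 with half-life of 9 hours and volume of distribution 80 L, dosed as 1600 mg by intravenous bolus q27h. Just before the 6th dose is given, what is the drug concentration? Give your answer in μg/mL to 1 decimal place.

f = (1/2)^(τ/t½) = (1/2)^(27/9) ≈ 0.1250.
C₀ = D/Vd = 1600/80 ≈ 20.000 μg/mL.
Before the 6th dose, 5 doses have been given. Superposition: Cmin = C₀·(f + f² + … + f^5).
≈ 20.000 × (0.1250 + 0.0156 + 0.0020 + 0.0002 + 0.0000) ≈ 20.000 × 0.1428 ≈ 2.856 μg/mL.

2.9 μg/mL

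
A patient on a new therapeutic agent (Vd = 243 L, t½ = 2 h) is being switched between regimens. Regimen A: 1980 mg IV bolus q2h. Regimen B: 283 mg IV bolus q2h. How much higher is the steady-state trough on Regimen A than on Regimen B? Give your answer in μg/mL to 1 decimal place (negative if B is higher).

7.0 μg/mL

Regimen A: f = (1/2)^(2/2) ≈ 0.5000; Cmin,ss = (1980/243)·f/(1−f) ≈ 8.148 μg/mL.
Regimen B: f = (1/2)^(2/2) ≈ 0.5000; Cmin,ss = (283/243)·f/(1−f) ≈ 1.165 μg/mL.
Difference ≈ 8.148 − 1.165 ≈ 6.983 μg/mL.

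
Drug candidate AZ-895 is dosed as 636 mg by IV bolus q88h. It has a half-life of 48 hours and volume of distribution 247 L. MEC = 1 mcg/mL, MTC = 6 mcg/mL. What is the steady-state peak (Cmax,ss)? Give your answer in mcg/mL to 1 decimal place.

Over one 88-h interval, 88/48 ≈ 1.8333 half-lives elapse, leaving f ≈ 0.2806 of each dose.
Accumulation ratio R = 1/(1 − f) ≈ 1/0.7194 ≈ 1.3900.
Single-dose peak C₀ = D/Vd = 636/247 ≈ 2.575 mcg/mL.
Steady-state peak Cmax,ss = C₀·R ≈ 2.575 × 1.3900 ≈ 3.579 mcg/mL.
Peak 3.6 mcg/mL vs MTC 6 mcg/mL: below toxic threshold.

3.6 mcg/mL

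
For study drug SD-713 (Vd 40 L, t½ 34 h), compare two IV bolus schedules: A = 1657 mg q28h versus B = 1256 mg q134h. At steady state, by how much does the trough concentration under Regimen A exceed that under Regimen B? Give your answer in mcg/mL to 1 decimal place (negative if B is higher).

Regimen A: f = (1/2)^(28/34) ≈ 0.5651; Cmin,ss = (1657/40)·f/(1−f) ≈ 53.827 mcg/mL.
Regimen B: f = (1/2)^(134/34) ≈ 0.0651; Cmin,ss = (1256/40)·f/(1−f) ≈ 2.186 mcg/mL.
Difference ≈ 53.827 − 2.186 ≈ 51.641 mcg/mL.

51.6 mcg/mL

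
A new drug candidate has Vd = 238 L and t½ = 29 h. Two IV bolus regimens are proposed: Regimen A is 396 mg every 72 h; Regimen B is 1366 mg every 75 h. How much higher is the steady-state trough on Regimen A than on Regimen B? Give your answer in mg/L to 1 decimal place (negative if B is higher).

-0.8 mg/L

Regimen A: f = (1/2)^(72/29) ≈ 0.1789; Cmin,ss = (396/238)·f/(1−f) ≈ 0.363 mg/L.
Regimen B: f = (1/2)^(75/29) ≈ 0.1665; Cmin,ss = (1366/238)·f/(1−f) ≈ 1.147 mg/L.
Difference ≈ 0.363 − 1.147 ≈ -0.784 mg/L.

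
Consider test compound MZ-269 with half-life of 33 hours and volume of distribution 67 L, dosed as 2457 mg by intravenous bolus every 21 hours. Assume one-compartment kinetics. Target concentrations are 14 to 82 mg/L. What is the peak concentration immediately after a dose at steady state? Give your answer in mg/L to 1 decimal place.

102.8 mg/L

k = ln2/t½ = ln2/33 ≈ 0.021004 h⁻¹; fraction remaining f = e^(−kτ) = e^(−0.021004×21) ≈ 0.6433.
At steady state, accumulation factor R = 1/(1 − e^(−kτ)) ≈ 2.8035.
Single-dose peak C₀ = D/Vd = 2457/67 ≈ 36.672 mg/L.
Steady-state peak Cmax,ss = C₀·R ≈ 36.672 × 2.8035 ≈ 102.810 mg/L.
Peak 102.8 mg/L vs MTC 82 mg/L: exceeds toxic threshold.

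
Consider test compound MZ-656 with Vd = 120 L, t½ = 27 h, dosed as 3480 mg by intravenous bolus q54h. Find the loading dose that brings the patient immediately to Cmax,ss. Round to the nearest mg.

f = (1/2)^(54/27) ≈ 0.250000; accumulation ratio R = 1/(1−f) ≈ 1.33333.
Loading dose to hit Cmax,ss on first dose: D_load = D_maint·R ≈ 3480 × 1.33333 ≈ 4639.99 mg.

4640 mg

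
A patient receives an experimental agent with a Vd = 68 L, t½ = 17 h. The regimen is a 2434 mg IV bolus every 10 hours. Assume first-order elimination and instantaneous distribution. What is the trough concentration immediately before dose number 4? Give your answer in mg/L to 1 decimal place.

f = (1/2)^(τ/t½) = (1/2)^(10/17) ≈ 0.6652.
C₀ = D/Vd = 2434/68 ≈ 35.794 mg/L.
Before the 4th dose, 3 doses have been given. Superposition: Cmin = C₀·(f + f² + … + f^3).
≈ 35.794 × (0.6652 + 0.4425 + 0.2943) ≈ 35.794 × 1.4020 ≈ 50.183 mg/L.

50.2 mg/L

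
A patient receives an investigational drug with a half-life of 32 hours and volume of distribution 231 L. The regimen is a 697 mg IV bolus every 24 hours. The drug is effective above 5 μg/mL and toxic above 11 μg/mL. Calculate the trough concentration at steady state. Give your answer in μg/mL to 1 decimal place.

k = ln2/t½ = ln2/32 ≈ 0.021661 h⁻¹; fraction remaining f = e^(−kτ) = e^(−0.021661×24) ≈ 0.5946.
Accumulation ratio R = 1/(1 − f) ≈ 1/0.4054 ≈ 2.4667.
Each bolus raises the concentration by D/Vd = 697/231 ≈ 3.017 μg/mL.
Steady-state peak Cmax,ss = C₀·R ≈ 3.017 × 2.4667 ≈ 7.442 μg/mL.
Steady-state trough Cmin,ss = Cmax,ss·f ≈ 7.442 × 0.5946 ≈ 4.425 μg/mL.
Trough 4.4 μg/mL vs MEC 5 μg/mL: subtherapeutic.

4.4 μg/mL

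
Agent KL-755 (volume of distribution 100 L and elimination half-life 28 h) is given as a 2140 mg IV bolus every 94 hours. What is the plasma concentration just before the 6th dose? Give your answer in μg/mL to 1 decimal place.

f = (1/2)^(τ/t½) = (1/2)^(94/28) ≈ 0.0976.
C₀ = D/Vd = 2140/100 ≈ 21.400 μg/mL.
Before the 6th dose, 5 doses have been given. Superposition: Cmin = C₀·(f + f² + … + f^5).
≈ 21.400 × (0.0976 + 0.0095 + 0.0009 + 0.0001 + 0.0000) ≈ 21.400 × 0.1081 ≈ 2.313 μg/mL.

2.3 μg/mL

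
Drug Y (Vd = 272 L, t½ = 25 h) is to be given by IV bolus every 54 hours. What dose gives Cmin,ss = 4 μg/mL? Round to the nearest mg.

τ/t½ = 54/25 ≈ 2.16, so f = (1/2)^(54/25) ≈ 0.223756.
Cmin,ss = (D/Vd)·f/(1−f), so D = Cmin,ss·Vd·(1−f)/f.
D = 4 × 272 × (1−f)/f ≈ 4 × 272 × 3.46915 ≈ 3774.44 mg.

3774 mg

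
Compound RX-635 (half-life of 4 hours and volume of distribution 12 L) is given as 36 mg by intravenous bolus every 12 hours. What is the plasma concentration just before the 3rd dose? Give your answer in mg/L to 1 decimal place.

0.4 mg/L

f = (1/2)^(τ/t½) = (1/2)^(12/4) ≈ 0.1250.
C₀ = D/Vd = 36/12 ≈ 3.000 mg/L.
Before the 3rd dose, 2 doses have been given. Superposition: Cmin = C₀·(f + f²).
≈ 3.000 × (0.1250 + 0.0156) ≈ 3.000 × 0.1406 ≈ 0.422 mg/L.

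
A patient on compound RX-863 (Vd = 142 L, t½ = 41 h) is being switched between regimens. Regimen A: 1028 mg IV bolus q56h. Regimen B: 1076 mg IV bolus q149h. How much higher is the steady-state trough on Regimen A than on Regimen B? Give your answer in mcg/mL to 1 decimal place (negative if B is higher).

3.9 mcg/mL

Regimen A: f = (1/2)^(56/41) ≈ 0.3880; Cmin,ss = (1028/142)·f/(1−f) ≈ 4.590 mcg/mL.
Regimen B: f = (1/2)^(149/41) ≈ 0.0805; Cmin,ss = (1076/142)·f/(1−f) ≈ 0.663 mcg/mL.
Difference ≈ 4.590 − 0.663 ≈ 3.927 mcg/mL.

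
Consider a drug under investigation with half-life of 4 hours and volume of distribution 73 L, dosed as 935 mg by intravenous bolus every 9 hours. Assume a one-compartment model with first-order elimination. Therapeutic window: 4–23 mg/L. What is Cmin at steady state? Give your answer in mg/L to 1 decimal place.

3.4 mg/L

k = ln2/t½ = ln2/4 ≈ 0.173287 h⁻¹; fraction remaining f = e^(−kτ) = e^(−0.173287×9) ≈ 0.2102.
At steady state, accumulation factor R = 1/(1 − e^(−kτ)) ≈ 1.2661.
Single-dose peak C₀ = D/Vd = 935/73 ≈ 12.808 mg/L.
Cmax,ss = C₀/(1 − f) ≈ 12.808/0.7898 ≈ 16.217 mg/L.
One interval later, Cmin,ss = Cmax,ss·e^(−kτ) ≈ 16.217 × 0.2102 ≈ 3.409 mg/L.
Trough 3.4 mg/L vs MEC 4 mg/L: subtherapeutic.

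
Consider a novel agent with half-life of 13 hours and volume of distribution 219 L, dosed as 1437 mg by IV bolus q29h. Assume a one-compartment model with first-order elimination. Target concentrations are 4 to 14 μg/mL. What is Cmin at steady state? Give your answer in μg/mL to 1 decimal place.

1.8 μg/mL

τ/t½ = 29/13 ≈ 2.2308, so fraction remaining f = (1/2)^(29/13) ≈ 0.2130.
Accumulation ratio R = 1/(1 − f) ≈ 1/0.7870 ≈ 1.2706.
Single-dose peak C₀ = D/Vd = 1437/219 ≈ 6.562 μg/mL.
Cmax,ss = C₀/(1 − f) ≈ 6.562/0.7870 ≈ 8.338 μg/mL.
Steady-state trough Cmin,ss = Cmax,ss·f ≈ 8.338 × 0.2130 ≈ 1.776 μg/mL.
Trough 1.8 μg/mL vs MEC 4 μg/mL: subtherapeutic.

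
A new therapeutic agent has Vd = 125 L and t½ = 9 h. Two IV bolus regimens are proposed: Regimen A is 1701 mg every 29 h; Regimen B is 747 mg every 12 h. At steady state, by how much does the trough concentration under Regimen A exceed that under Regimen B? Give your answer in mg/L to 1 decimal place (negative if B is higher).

Regimen A: f = (1/2)^(29/9) ≈ 0.1072; Cmin,ss = (1701/125)·f/(1−f) ≈ 1.634 mg/L.
Regimen B: f = (1/2)^(12/9) ≈ 0.3969; Cmin,ss = (747/125)·f/(1−f) ≈ 3.933 mg/L.
Difference ≈ 1.634 − 3.933 ≈ -2.299 mg/L.

-2.3 mg/L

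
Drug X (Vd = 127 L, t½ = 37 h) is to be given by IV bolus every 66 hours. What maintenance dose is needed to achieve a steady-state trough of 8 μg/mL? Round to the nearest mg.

τ/t½ = 66/37 ≈ 1.7838, so f = (1/2)^(66/37) ≈ 0.290421.
Cmin,ss = (D/Vd)·f/(1−f), so D = Cmin,ss·Vd·(1−f)/f.
D = 8 × 127 × (1−f)/f ≈ 8 × 127 × 2.44328 ≈ 2482.37 mg.

2482 mg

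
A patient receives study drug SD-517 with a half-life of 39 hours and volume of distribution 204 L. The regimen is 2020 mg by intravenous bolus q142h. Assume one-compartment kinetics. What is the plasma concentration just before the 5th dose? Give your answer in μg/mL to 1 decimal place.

0.9 μg/mL

f = (1/2)^(τ/t½) = (1/2)^(142/39) ≈ 0.0802.
C₀ = D/Vd = 2020/204 ≈ 9.902 μg/mL.
Before the 5th dose, 4 doses have been given. Superposition: Cmin = C₀·(f + f² + … + f^4).
≈ 9.902 × (0.0802 + 0.0064 + 0.0005 + 0.0000) ≈ 9.902 × 0.0871 ≈ 0.862 μg/mL.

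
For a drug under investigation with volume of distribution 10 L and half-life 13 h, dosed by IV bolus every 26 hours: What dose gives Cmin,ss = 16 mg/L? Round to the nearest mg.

480 mg

τ/t½ = 26/13 ≈ 2, so f = (1/2)^(26/13) ≈ 0.250000.
Cmin,ss = (D/Vd)·f/(1−f), so D = Cmin,ss·Vd·(1−f)/f.
D = 16 × 10 × (1−f)/f ≈ 16 × 10 × 3.00000 ≈ 480.00 mg.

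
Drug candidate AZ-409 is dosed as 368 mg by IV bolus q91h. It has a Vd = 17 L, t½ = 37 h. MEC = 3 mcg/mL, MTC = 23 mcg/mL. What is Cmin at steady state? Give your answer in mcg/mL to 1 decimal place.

4.8 mcg/mL

τ/t½ = 91/37 ≈ 2.4595, so fraction remaining f = (1/2)^(91/37) ≈ 0.1818.
At steady state, accumulation factor R = 1/(1 − e^(−kτ)) ≈ 1.2222.
Single-dose peak C₀ = D/Vd = 368/17 ≈ 21.647 mcg/mL.
Cmax,ss = C₀/(1 − f) ≈ 21.647/0.8182 ≈ 26.457 mcg/mL.
One interval later, Cmin,ss = Cmax,ss·e^(−kτ) ≈ 26.457 × 0.1818 ≈ 4.810 mcg/mL.
Trough 4.8 mcg/mL vs MEC 3 mcg/mL: adequate.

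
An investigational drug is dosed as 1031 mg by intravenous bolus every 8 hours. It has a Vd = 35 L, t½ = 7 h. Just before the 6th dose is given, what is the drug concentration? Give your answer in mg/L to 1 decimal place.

f = (1/2)^(τ/t½) = (1/2)^(8/7) ≈ 0.4529.
C₀ = D/Vd = 1031/35 ≈ 29.457 mg/L.
Before the 6th dose, 5 doses have been given. Superposition: Cmin = C₀·(f + f² + … + f^5).
≈ 29.457 × (0.4529 + 0.2051 + 0.0929 + 0.0421 + 0.0191) ≈ 29.457 × 0.8121 ≈ 23.922 mg/L.

23.9 mg/L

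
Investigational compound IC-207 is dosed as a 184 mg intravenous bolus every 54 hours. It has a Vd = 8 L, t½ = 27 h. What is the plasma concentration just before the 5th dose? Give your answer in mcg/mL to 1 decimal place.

7.6 mcg/mL

f = (1/2)^(τ/t½) = (1/2)^(54/27) ≈ 0.2500.
C₀ = D/Vd = 184/8 ≈ 23.000 mcg/mL.
Before the 5th dose, 4 doses have been given. Superposition: Cmin = C₀·(f + f² + … + f^4).
≈ 23.000 × (0.2500 + 0.0625 + 0.0156 + 0.0039) ≈ 23.000 × 0.3320 ≈ 7.636 mcg/mL.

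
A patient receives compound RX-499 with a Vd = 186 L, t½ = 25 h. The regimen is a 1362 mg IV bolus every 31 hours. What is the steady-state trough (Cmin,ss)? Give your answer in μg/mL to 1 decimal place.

5.4 μg/mL

k = ln2/t½ = ln2/25 ≈ 0.027726 h⁻¹; fraction remaining f = e^(−kτ) = e^(−0.027726×31) ≈ 0.4234.
At steady state, accumulation factor R = 1/(1 − e^(−kτ)) ≈ 1.7343.
Each bolus raises the concentration by D/Vd = 1362/186 ≈ 7.323 μg/mL.
Cmax,ss = C₀/(1 − f) ≈ 7.323/0.5766 ≈ 12.700 μg/mL.
One interval later, Cmin,ss = Cmax,ss·e^(−kτ) ≈ 12.700 × 0.4234 ≈ 5.377 μg/mL.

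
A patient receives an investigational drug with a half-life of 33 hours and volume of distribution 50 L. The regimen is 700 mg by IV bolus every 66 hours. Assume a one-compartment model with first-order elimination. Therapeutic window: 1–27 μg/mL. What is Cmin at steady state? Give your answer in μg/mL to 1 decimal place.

The dosing interval is 2 half-lives, so f = 2^(−2) = 0.25.
Accumulation ratio R = 1/(1 − f) = 1/0.75 = 4/3.
Single-dose peak C₀ = D/Vd = 700/50 = 14 μg/mL.
Steady-state peak Cmax,ss = C₀·R = 14 × 4/3 ≈ 18.667 μg/mL.
Steady-state trough Cmin,ss = Cmax,ss·f ≈ 18.667 × 0.25 ≈ 4.667 μg/mL.
Trough 4.7 μg/mL vs MEC 1 μg/mL: adequate.

4.7 μg/mL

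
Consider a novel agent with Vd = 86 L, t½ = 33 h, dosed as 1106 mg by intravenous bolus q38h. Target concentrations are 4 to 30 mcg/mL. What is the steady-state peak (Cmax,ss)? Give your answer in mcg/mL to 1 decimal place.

τ/t½ = 38/33 ≈ 1.1515, so fraction remaining f = (1/2)^(38/33) ≈ 0.4502.
Accumulation ratio R = 1/(1 − f) ≈ 1/0.5498 ≈ 1.8188.
Each bolus raises the concentration by D/Vd = 1106/86 ≈ 12.860 mcg/mL.
Steady-state peak Cmax,ss = C₀·R ≈ 12.860 × 1.8188 ≈ 23.390 mcg/mL.
Peak 23.4 mcg/mL vs MTC 30 mcg/mL: below toxic threshold.

23.4 mcg/mL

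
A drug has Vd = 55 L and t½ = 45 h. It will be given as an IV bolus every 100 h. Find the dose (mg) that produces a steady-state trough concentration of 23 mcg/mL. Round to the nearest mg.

τ/t½ = 100/45 ≈ 2.2222, so f = (1/2)^(100/45) ≈ 0.214311.
Cmin,ss = (D/Vd)·f/(1−f), so D = Cmin,ss·Vd·(1−f)/f.
D = 23 × 55 × (1−f)/f ≈ 23 × 55 × 3.66612 ≈ 4637.64 mg.

4638 mg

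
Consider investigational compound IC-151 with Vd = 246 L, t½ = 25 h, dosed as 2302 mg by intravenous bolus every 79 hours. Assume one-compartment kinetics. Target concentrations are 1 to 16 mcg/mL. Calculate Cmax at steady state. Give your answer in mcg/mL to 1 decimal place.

Over one 79-h interval, 79/25 ≈ 3.16 half-lives elapse, leaving f ≈ 0.1119 of each dose.
At steady state, accumulation factor R = 1/(1 − e^(−kτ)) ≈ 1.1260.
Each bolus raises the concentration by D/Vd = 2302/246 ≈ 9.358 mcg/mL.
Steady-state peak Cmax,ss = C₀·R ≈ 9.358 × 1.1260 ≈ 10.537 mcg/mL.
Peak 10.5 mcg/mL vs MTC 16 mcg/mL: below toxic threshold.

10.5 mcg/mL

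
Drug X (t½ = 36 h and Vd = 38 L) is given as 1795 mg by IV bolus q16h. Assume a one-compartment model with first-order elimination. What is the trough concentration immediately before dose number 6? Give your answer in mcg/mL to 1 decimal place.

102.9 mcg/mL

f = (1/2)^(τ/t½) = (1/2)^(16/36) ≈ 0.7349.
C₀ = D/Vd = 1795/38 ≈ 47.237 mcg/mL.
Before the 6th dose, 5 doses have been given. Superposition: Cmin = C₀·(f + f² + … + f^5).
≈ 47.237 × (0.7349 + 0.5401 + 0.3969 + 0.2917 + 0.2144) ≈ 47.237 × 2.1780 ≈ 102.882 mcg/mL.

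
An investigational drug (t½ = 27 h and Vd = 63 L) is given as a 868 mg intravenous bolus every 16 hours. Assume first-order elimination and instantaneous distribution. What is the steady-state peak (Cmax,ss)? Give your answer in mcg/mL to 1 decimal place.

40.9 mcg/mL

Over one 16-h interval, 16/27 ≈ 0.59259 half-lives elapse, leaving f ≈ 0.6632 of each dose.
Accumulation ratio R = 1/(1 − f) ≈ 1/0.3368 ≈ 2.9691.
Single-dose peak C₀ = D/Vd = 868/63 ≈ 13.778 mcg/mL.
Cmax,ss = C₀/(1 − f) ≈ 13.778/0.3368 ≈ 40.909 mcg/mL.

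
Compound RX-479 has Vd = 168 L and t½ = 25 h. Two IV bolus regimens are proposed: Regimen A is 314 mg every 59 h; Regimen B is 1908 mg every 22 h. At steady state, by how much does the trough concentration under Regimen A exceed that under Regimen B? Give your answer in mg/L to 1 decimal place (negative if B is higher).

-13.1 mg/L

Regimen A: f = (1/2)^(59/25) ≈ 0.1948; Cmin,ss = (314/168)·f/(1−f) ≈ 0.452 mg/L.
Regimen B: f = (1/2)^(22/25) ≈ 0.5434; Cmin,ss = (1908/168)·f/(1−f) ≈ 13.516 mg/L.
Difference ≈ 0.452 − 13.516 ≈ -13.064 mg/L.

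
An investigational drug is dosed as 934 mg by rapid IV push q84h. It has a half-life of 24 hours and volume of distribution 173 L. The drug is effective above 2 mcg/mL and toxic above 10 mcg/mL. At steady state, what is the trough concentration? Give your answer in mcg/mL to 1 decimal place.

k = ln2/t½ = ln2/24 ≈ 0.028881 h⁻¹; fraction remaining f = e^(−kτ) = e^(−0.028881×84) ≈ 0.0884.
Single-dose peak C₀ = D/Vd = 934/173 ≈ 5.399 mcg/mL.
Steady-state trough Cmin,ss = C₀·f/(1−f) ≈ 5.399 × 0.0884/0.9116 ≈ 0.524 mcg/mL.
Trough 0.5 mcg/mL vs MEC 2 mcg/mL: subtherapeutic.

0.5 mcg/mL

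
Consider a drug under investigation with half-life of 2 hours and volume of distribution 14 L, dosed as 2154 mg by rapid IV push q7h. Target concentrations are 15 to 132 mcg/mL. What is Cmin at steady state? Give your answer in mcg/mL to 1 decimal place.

k = ln2/t½ = ln2/2 ≈ 0.346574 h⁻¹; fraction remaining f = e^(−kτ) = e^(−0.346574×7) ≈ 0.0884.
At steady state, accumulation factor R = 1/(1 − e^(−kτ)) ≈ 1.0970.
Each bolus raises the concentration by D/Vd = 2154/14 ≈ 153.857 mcg/mL.
Steady-state peak Cmax,ss = C₀·R ≈ 153.857 × 1.0970 ≈ 168.781 mcg/mL.
One interval later, Cmin,ss = Cmax,ss·e^(−kτ) ≈ 168.781 × 0.0884 ≈ 14.920 mcg/mL.
Trough 14.9 mcg/mL vs MEC 15 mcg/mL: subtherapeutic.

14.9 mcg/mL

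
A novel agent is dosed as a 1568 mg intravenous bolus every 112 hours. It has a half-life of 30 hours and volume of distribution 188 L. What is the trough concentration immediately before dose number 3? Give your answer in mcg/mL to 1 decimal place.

f = (1/2)^(τ/t½) = (1/2)^(112/30) ≈ 0.0752.
C₀ = D/Vd = 1568/188 ≈ 8.340 mcg/mL.
Before the 3rd dose, 2 doses have been given. Superposition: Cmin = C₀·(f + f²).
≈ 8.340 × (0.0752 + 0.0057) ≈ 8.340 × 0.0809 ≈ 0.675 mcg/mL.

0.7 mcg/mL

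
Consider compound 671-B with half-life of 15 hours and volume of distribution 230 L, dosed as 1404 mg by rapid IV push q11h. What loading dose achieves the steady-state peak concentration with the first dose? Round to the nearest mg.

f = (1/2)^(11/15) ≈ 0.601513; accumulation ratio R = 1/(1−f) ≈ 2.50949.
Loading dose to hit Cmax,ss on first dose: D_load = D_maint·R ≈ 1404 × 2.50949 ≈ 3523.32 mg.

3523 mg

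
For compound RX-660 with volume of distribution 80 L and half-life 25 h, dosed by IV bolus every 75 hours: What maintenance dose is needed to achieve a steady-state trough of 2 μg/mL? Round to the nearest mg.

τ/t½ = 75/25 ≈ 3, so f = (1/2)^(75/25) ≈ 0.125000.
Cmin,ss = (D/Vd)·f/(1−f), so D = Cmin,ss·Vd·(1−f)/f.
D = 2 × 80 × (1−f)/f ≈ 2 × 80 × 7.00000 ≈ 1120.00 mg.

1120 mg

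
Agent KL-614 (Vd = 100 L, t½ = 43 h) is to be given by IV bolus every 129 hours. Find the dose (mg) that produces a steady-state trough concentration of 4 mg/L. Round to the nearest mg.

2800 mg

τ/t½ = 129/43 ≈ 3, so f = (1/2)^(129/43) ≈ 0.125000.
Cmin,ss = (D/Vd)·f/(1−f), so D = Cmin,ss·Vd·(1−f)/f.
D = 4 × 100 × (1−f)/f ≈ 4 × 100 × 7.00000 ≈ 2800.00 mg.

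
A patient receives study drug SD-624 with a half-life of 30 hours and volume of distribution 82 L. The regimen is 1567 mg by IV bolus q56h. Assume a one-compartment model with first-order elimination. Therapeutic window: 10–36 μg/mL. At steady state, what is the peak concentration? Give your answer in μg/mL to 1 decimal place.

26.3 μg/mL

τ/t½ = 56/30 ≈ 1.8667, so fraction remaining f = (1/2)^(56/30) ≈ 0.2742.
At steady state, accumulation factor R = 1/(1 − e^(−kτ)) ≈ 1.3778.
Single-dose peak C₀ = D/Vd = 1567/82 ≈ 19.110 μg/mL.
Cmax,ss = C₀/(1 − f) ≈ 19.110/0.7258 ≈ 26.330 μg/mL.
Peak 26.3 μg/mL vs MTC 36 μg/mL: below toxic threshold.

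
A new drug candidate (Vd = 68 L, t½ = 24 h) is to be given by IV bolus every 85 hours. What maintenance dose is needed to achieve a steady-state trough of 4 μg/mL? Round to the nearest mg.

τ/t½ = 85/24 ≈ 3.5417, so f = (1/2)^(85/24) ≈ 0.085872.
Cmin,ss = (D/Vd)·f/(1−f), so D = Cmin,ss·Vd·(1−f)/f.
D = 4 × 68 × (1−f)/f ≈ 4 × 68 × 10.64524 ≈ 2895.51 mg.

2896 mg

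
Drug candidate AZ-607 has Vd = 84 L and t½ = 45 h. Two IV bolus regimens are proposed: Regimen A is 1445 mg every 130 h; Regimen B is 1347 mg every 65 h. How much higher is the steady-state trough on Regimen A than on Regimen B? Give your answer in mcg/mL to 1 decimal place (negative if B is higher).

-6.6 mcg/mL

Regimen A: f = (1/2)^(130/45) ≈ 0.1350; Cmin,ss = (1445/84)·f/(1−f) ≈ 2.685 mcg/mL.
Regimen B: f = (1/2)^(65/45) ≈ 0.3674; Cmin,ss = (1347/84)·f/(1−f) ≈ 9.313 mcg/mL.
Difference ≈ 2.685 − 9.313 ≈ -6.628 mcg/mL.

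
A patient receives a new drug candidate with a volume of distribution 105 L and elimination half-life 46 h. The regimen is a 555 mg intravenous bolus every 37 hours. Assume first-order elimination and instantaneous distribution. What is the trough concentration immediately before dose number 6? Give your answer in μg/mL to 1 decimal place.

6.6 μg/mL

f = (1/2)^(τ/t½) = (1/2)^(37/46) ≈ 0.5726.
C₀ = D/Vd = 555/105 ≈ 5.286 μg/mL.
Before the 6th dose, 5 doses have been given. Superposition: Cmin = C₀·(f + f² + … + f^5).
≈ 5.286 × (0.5726 + 0.3279 + 0.1877 + 0.1075 + 0.0616) ≈ 5.286 × 1.2573 ≈ 6.646 μg/mL.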